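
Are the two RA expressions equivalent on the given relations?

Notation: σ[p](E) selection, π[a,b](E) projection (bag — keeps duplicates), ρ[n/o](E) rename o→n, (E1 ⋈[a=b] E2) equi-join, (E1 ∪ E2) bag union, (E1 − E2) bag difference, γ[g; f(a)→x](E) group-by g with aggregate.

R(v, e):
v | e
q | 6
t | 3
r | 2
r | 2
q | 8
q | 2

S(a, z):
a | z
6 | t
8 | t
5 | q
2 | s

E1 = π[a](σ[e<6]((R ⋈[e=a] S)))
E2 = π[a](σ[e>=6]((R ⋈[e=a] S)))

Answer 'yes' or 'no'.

E1 row counts bottom-up:
  R → 6
  S → 4
  (R ⋈[e=a] S) → 5
  σ[e<6]((R ⋈[e=a] S)) → 3
  π[a](σ[e<6]((R ⋈[e=a] S))) → 3
E2 row counts bottom-up:
  R → 6
  S → 4
  (R ⋈[e=a] S) → 5
  σ[e>=6]((R ⋈[e=a] S)) → 2
  π[a](σ[e>=6]((R ⋈[e=a] S))) → 2

E1 result:
a
2
2
2
E2 result:
a
6
8
Witness: (6,) appears 0× in E1 but 1× in E2.

no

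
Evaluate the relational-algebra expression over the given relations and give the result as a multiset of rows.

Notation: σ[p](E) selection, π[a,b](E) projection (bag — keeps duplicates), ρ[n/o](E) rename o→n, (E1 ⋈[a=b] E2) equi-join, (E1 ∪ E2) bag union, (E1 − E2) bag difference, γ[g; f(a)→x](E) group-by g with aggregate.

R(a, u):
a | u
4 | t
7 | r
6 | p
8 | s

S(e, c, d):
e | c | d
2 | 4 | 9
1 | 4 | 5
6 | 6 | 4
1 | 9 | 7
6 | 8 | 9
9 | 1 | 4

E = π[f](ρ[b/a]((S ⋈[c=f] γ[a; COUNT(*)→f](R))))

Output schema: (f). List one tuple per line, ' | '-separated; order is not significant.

Subexpression sizes:
  S → 6
  R → 4
  γ[a; COUNT(*)→f](R) → 4
  (S ⋈[c=f] γ[a; COUNT(*)→f](R)) → 4
  ρ[b/a]((S ⋈[c=f] γ[a; COUNT(*)→f](R))) → 4
  π[f](ρ[b/a]((S ⋈[c=f] γ[a; COUNT(*)→f](R)))) → 4

== RESULT ==
f
1
1
1
1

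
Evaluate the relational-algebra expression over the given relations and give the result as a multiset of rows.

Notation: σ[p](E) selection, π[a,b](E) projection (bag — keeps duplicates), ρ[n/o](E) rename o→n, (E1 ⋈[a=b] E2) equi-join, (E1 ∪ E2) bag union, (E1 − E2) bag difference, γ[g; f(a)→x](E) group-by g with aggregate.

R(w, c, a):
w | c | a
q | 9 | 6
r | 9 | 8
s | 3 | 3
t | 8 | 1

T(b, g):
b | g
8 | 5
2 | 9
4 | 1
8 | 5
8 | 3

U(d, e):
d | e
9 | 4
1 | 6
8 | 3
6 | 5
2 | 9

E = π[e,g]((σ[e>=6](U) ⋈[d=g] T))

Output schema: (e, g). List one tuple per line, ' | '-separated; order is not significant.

Subexpression sizes:
  U → 5
  σ[e>=6](U) → 2
  T → 5
  (σ[e>=6](U) ⋈[d=g] T) → 1
  π[e,g]((σ[e>=6](U) ⋈[d=g] T)) → 1

== RESULT ==
e | g
6 | 1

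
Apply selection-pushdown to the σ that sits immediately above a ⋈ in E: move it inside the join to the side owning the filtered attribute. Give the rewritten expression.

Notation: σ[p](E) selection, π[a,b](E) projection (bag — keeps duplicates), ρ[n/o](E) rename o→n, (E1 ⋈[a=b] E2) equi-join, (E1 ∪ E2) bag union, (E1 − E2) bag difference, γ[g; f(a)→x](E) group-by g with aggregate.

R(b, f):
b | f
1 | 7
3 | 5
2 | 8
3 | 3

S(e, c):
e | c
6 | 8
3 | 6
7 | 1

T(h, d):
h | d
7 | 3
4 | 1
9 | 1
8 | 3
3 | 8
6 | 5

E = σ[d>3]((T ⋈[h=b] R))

σ filters on d, owned by the left side.
E' = (σ[d>3](T) ⋈[h=b] R)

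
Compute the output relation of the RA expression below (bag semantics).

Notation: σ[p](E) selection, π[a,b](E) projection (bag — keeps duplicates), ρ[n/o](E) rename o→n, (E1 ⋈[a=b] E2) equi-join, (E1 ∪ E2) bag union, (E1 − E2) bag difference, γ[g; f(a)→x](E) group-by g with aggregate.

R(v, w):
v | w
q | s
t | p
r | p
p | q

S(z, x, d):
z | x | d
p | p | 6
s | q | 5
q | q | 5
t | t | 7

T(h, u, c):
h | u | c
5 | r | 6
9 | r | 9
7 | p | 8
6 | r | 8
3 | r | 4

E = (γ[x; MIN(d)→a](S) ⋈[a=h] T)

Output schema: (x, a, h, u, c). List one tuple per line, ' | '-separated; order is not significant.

Per-node cardinality:
  S → 4
  γ[x; MIN(d)→a](S) → 3
  T → 5
  (γ[x; MIN(d)→a](S) ⋈[a=h] T) → 3

== RESULT ==
x | a | h | u | c
p | 6 | 6 | r | 8
q | 5 | 5 | r | 6
t | 7 | 7 | p | 8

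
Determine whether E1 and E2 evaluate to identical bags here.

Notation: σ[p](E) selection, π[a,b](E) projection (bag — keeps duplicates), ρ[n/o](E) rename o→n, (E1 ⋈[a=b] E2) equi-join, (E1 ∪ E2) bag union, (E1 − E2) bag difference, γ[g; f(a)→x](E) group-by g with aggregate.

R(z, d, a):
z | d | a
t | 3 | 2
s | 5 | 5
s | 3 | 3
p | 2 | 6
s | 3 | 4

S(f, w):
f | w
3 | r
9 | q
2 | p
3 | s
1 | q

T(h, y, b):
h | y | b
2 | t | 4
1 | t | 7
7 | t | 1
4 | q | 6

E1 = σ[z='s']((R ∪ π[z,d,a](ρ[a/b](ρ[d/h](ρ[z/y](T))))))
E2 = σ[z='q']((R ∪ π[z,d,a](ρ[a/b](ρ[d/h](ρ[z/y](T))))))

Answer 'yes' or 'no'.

E1 subexpression sizes:
  R → 5
  T → 4
  ρ[z/y](T) → 4
  ρ[d/h](ρ[z/y](T)) → 4
  ρ[a/b](ρ[d/h](ρ[z/y](T))) → 4
  π[z,d,a](ρ[a/b](ρ[d/h](ρ[z/y](T)))) → 4
  (R ∪ π[z,d,a](ρ[a/b](ρ[d/h](ρ[z/y](T))))) → 9
  σ[z='s']((R ∪ π[z,d,a](ρ[a/b](ρ[d/h](ρ[z/y](T)))))) → 3
E2 subexpression sizes:
  R → 5
  T → 4
  ρ[z/y](T) → 4
  ρ[d/h](ρ[z/y](T)) → 4
  ρ[a/b](ρ[d/h](ρ[z/y](T))) → 4
  π[z,d,a](ρ[a/b](ρ[d/h](ρ[z/y](T)))) → 4
  (R ∪ π[z,d,a](ρ[a/b](ρ[d/h](ρ[z/y](T))))) → 9
  σ[z='q']((R ∪ π[z,d,a](ρ[a/b](ρ[d/h](ρ[z/y](T)))))) → 1

E1 result:
z | d | a
s | 3 | 3
s | 3 | 4
s | 5 | 5
E2 result:
z | d | a
q | 4 | 6
Witness: ('s', 5, 5) appears 1× in E1 but 0× in E2.

no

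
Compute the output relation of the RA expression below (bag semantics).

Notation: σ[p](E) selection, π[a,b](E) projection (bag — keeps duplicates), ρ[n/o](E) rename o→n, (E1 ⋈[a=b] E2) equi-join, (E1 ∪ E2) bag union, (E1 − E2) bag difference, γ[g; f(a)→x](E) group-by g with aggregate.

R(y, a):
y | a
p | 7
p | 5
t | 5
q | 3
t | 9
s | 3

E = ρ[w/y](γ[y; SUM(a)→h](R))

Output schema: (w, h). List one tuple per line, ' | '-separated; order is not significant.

Stepwise |·|:
  R → 6
  γ[y; SUM(a)→h](R) → 4
  ρ[w/y](γ[y; SUM(a)→h](R)) → 4

== RESULT ==
w | h
p | 12
q | 3
s | 3
t | 14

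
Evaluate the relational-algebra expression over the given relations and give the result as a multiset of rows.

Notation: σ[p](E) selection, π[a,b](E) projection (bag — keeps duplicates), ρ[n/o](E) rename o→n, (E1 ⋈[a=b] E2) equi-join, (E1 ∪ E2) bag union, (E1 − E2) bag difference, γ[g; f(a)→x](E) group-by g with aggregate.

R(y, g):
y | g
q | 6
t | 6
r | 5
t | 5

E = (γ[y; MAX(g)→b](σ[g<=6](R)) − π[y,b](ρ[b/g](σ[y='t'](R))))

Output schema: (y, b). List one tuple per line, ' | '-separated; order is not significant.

Subexpression sizes:
  R → 4
  σ[g<=6](R) → 4
  γ[y; MAX(g)→b](σ[g<=6](R)) → 3
  R → 4
  σ[y='t'](R) → 2
  ρ[b/g](σ[y='t'](R)) → 2
  π[y,b](ρ[b/g](σ[y='t'](R))) → 2
  (γ[y; MAX(g)→b](σ[g<=6](R)) − π[y,b](ρ[b/g](σ[y='t'](R)))) → 2

== RESULT ==
y | b
q | 6
r | 5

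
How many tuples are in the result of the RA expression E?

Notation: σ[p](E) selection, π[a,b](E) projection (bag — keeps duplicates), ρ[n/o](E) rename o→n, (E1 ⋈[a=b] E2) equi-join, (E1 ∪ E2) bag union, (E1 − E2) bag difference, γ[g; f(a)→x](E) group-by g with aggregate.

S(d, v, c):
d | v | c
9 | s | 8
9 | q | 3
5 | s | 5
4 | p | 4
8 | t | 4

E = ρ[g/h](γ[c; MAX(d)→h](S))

Stepwise |·|:
  S → 5
  γ[c; MAX(d)→h](S) → 4
  ρ[g/h](γ[c; MAX(d)→h](S)) → 4

|E| = 4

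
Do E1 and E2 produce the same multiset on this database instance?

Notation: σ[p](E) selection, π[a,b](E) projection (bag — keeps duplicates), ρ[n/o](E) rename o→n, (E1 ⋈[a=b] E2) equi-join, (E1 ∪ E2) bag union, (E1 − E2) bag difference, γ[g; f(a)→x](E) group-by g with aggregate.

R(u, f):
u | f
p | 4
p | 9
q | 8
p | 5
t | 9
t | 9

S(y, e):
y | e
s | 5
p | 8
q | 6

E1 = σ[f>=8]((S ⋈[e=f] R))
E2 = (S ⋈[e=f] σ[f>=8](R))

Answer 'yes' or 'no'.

E1 stepwise |·|:
  S → 3
  R → 6
  (S ⋈[e=f] R) → 2
  σ[f>=8]((S ⋈[e=f] R)) → 1
E2 stepwise |·|:
  S → 3
  R → 6
  σ[f>=8](R) → 4
  (S ⋈[e=f] σ[f>=8](R)) → 1

E1 and E2 produce the same multiset:
y | e | u | f
p | 8 | q | 8

yes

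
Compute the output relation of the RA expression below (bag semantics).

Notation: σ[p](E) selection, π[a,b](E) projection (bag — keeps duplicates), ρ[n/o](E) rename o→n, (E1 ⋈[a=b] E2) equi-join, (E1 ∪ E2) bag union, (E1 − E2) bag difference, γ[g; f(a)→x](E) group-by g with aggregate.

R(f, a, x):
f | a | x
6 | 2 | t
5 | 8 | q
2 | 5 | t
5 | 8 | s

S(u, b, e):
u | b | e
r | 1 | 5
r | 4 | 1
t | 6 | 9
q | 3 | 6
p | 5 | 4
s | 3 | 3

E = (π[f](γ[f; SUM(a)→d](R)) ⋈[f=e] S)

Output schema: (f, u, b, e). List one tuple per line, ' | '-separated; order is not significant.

Subexpression sizes:
  R → 4
  γ[f; SUM(a)→d](R) → 3
  π[f](γ[f; SUM(a)→d](R)) → 3
  S → 6
  (π[f](γ[f; SUM(a)→d](R)) ⋈[f=e] S) → 2

== RESULT ==
f | u | b | e
5 | r | 1 | 5
6 | q | 3 | 6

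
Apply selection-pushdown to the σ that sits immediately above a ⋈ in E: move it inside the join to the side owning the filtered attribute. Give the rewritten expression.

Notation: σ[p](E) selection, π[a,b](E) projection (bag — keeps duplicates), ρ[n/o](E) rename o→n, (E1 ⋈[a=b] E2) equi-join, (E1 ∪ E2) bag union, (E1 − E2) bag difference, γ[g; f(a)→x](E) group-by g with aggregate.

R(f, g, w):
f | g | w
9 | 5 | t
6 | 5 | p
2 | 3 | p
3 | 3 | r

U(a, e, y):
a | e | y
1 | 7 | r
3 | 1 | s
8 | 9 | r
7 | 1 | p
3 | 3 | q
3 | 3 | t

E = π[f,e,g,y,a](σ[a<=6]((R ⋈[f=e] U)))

σ filters on a, owned by the right side.
E' = π[f,e,g,y,a]((R ⋈[f=e] σ[a<=6](U)))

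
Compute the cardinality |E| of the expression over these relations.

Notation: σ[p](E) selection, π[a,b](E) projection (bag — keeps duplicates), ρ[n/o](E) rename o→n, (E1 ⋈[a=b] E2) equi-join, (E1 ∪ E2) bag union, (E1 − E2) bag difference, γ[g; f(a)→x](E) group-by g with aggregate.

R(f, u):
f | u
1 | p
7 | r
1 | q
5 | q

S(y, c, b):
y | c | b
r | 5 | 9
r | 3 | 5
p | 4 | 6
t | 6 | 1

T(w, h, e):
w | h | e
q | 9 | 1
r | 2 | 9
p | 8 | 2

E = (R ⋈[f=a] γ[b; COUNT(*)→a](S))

Stepwise |·|:
  R → 4
  S → 4
  γ[b; COUNT(*)→a](S) → 4
  (R ⋈[f=a] γ[b; COUNT(*)→a](S)) → 8

|E| = 8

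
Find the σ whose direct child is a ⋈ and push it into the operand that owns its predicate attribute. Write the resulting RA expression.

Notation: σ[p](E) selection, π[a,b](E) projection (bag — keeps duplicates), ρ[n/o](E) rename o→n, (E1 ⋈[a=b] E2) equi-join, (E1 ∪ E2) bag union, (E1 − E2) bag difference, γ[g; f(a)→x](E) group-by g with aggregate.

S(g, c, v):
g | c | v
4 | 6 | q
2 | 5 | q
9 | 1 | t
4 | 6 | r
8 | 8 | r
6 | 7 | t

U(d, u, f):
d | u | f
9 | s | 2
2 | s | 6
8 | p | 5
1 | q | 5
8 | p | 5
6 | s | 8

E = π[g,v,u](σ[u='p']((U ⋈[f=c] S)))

σ filters on u, owned by the left side.
E' = π[g,v,u]((σ[u='p'](U) ⋈[f=c] S))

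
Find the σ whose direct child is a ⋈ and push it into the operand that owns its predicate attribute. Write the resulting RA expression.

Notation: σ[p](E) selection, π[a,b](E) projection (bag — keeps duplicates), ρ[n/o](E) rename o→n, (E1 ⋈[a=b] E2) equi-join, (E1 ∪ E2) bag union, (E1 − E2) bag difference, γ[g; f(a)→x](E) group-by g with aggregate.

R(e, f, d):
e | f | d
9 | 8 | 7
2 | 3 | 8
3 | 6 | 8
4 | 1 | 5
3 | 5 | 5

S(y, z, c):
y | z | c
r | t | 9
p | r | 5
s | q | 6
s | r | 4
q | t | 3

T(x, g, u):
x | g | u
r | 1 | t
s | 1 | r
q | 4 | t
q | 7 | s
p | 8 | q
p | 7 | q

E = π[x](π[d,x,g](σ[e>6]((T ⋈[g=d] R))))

σ filters on e, owned by the right side.
E' = π[x](π[d,x,g]((T ⋈[g=d] σ[e>6](R))))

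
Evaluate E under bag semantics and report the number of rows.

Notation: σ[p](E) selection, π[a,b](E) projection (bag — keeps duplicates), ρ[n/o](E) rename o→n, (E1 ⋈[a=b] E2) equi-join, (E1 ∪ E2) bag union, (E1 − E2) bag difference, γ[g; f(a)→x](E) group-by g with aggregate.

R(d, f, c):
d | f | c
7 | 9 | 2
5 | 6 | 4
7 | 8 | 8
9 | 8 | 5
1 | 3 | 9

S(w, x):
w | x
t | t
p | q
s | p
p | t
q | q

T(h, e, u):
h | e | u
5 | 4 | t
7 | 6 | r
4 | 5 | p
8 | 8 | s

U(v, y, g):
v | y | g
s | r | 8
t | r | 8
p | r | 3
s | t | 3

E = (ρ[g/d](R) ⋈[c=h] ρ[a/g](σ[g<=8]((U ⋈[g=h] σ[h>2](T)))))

Stepwise |·|:
  R → 5
  ρ[g/d](R) → 5
  U → 4
  T → 4
  σ[h>2](T) → 4
  (U ⋈[g=h] σ[h>2](T)) → 2
  σ[g<=8]((U ⋈[g=h] σ[h>2](T))) → 2
  ρ[a/g](σ[g<=8]((U ⋈[g=h] σ[h>2](T)))) → 2
  (ρ[g/d](R) ⋈[c=h] ρ[a/g](σ[g<=8]((U ⋈[g=h] σ[h>2](T))))) → 2

|E| = 2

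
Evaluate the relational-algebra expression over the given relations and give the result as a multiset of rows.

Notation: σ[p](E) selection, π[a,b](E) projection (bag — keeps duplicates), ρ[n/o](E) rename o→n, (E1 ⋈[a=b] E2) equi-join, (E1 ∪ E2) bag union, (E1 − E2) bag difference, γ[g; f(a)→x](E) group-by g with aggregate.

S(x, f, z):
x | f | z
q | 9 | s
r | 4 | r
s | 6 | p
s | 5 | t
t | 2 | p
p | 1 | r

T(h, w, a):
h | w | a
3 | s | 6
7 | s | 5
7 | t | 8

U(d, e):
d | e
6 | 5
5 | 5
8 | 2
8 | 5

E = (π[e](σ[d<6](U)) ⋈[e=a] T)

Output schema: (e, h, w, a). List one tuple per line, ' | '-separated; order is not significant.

Stepwise |·|:
  U → 4
  σ[d<6](U) → 1
  π[e](σ[d<6](U)) → 1
  T → 3
  (π[e](σ[d<6](U)) ⋈[e=a] T) → 1

== RESULT ==
e | h | w | a
5 | 7 | s | 5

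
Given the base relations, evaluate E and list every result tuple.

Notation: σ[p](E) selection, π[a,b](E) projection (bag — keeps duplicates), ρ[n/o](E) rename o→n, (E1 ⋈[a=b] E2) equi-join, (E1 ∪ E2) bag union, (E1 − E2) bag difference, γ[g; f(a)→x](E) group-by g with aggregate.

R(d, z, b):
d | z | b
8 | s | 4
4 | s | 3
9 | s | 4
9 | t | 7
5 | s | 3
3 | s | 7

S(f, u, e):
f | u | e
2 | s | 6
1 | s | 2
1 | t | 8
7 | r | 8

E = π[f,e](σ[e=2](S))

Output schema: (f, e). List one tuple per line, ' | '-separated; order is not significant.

Per-node cardinality:
  S → 4
  σ[e=2](S) → 1
  π[f,e](σ[e=2](S)) → 1

== RESULT ==
f | e
1 | 2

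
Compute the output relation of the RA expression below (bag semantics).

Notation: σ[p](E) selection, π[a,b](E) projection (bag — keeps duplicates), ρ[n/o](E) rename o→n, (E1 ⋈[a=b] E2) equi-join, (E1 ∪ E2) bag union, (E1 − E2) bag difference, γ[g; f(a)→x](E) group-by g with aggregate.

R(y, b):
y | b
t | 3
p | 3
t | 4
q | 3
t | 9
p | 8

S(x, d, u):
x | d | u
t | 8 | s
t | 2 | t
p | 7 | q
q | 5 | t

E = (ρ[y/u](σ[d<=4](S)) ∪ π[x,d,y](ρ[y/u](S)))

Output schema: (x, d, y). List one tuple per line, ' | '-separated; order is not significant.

Row counts bottom-up:
  S → 4
  σ[d<=4](S) → 1
  ρ[y/u](σ[d<=4](S)) → 1
  S → 4
  ρ[y/u](S) → 4
  π[x,d,y](ρ[y/u](S)) → 4
  (ρ[y/u](σ[d<=4](S)) ∪ π[x,d,y](ρ[y/u](S))) → 5

== RESULT ==
x | d | y
p | 7 | q
q | 5 | t
t | 2 | t
t | 2 | t
t | 8 | s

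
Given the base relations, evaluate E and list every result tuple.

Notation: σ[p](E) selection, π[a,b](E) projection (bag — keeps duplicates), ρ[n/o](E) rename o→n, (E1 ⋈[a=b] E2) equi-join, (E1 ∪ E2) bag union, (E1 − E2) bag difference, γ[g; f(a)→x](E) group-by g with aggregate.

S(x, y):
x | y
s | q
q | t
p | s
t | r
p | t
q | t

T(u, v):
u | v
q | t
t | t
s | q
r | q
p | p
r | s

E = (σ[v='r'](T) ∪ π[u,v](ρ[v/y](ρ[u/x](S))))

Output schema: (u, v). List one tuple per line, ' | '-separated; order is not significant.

Stepwise |·|:
  T → 6
  σ[v='r'](T) → 0
  S → 6
  ρ[u/x](S) → 6
  ρ[v/y](ρ[u/x](S)) → 6
  π[u,v](ρ[v/y](ρ[u/x](S))) → 6
  (σ[v='r'](T) ∪ π[u,v](ρ[v/y](ρ[u/x](S)))) → 6

== RESULT ==
u | v
p | s
p | t
q | t
q | t
s | q
t | r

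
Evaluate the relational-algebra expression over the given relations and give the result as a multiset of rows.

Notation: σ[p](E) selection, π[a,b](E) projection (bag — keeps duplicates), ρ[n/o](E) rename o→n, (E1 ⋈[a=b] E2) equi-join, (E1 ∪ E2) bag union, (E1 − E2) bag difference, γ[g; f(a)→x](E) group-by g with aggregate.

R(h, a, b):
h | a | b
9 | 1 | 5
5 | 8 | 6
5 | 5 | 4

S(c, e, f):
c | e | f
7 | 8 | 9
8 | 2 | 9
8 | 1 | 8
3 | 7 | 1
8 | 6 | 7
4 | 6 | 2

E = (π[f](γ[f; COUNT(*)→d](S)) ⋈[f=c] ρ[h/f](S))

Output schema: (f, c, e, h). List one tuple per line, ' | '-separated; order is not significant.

Per-node cardinality:
  S → 6
  γ[f; COUNT(*)→d](S) → 5
  π[f](γ[f; COUNT(*)→d](S)) → 5
  S → 6
  ρ[h/f](S) → 6
  (π[f](γ[f; COUNT(*)→d](S)) ⋈[f=c] ρ[h/f](S)) → 4

== RESULT ==
f | c | e | h
7 | 7 | 8 | 9
8 | 8 | 1 | 8
8 | 8 | 2 | 9
8 | 8 | 6 | 7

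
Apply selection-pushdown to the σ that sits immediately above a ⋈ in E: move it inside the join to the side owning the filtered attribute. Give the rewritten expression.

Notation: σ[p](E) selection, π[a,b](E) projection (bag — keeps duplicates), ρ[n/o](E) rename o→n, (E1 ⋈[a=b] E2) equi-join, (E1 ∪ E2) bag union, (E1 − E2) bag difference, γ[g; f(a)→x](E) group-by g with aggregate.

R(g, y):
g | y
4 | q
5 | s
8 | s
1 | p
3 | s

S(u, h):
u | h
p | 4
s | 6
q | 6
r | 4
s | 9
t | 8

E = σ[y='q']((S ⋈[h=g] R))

σ filters on y, owned by the right side.
E' = (S ⋈[h=g] σ[y='q'](R))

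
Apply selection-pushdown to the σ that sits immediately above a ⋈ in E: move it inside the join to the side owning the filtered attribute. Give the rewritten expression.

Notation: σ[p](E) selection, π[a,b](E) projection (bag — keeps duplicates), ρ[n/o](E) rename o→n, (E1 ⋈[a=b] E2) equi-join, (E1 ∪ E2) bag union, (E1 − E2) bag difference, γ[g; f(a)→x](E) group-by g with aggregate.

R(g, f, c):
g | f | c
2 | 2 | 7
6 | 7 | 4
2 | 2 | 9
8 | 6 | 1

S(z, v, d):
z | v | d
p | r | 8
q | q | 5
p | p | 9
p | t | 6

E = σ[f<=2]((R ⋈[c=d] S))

σ filters on f, owned by the left side.
E' = (σ[f<=2](R) ⋈[c=d] S)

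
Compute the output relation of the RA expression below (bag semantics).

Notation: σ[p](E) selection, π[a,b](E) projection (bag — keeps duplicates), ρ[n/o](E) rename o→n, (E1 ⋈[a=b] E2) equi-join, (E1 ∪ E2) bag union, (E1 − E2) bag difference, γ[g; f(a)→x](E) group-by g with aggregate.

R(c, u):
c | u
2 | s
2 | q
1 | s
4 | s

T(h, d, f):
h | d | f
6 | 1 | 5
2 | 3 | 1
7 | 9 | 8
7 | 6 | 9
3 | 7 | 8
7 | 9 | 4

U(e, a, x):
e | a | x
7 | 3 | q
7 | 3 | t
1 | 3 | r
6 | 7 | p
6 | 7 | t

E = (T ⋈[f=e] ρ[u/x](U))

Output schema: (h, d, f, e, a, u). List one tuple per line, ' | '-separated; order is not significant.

Stepwise |·|:
  T → 6
  U → 5
  ρ[u/x](U) → 5
  (T ⋈[f=e] ρ[u/x](U)) → 1

== RESULT ==
h | d | f | e | a | u
2 | 3 | 1 | 1 | 3 | r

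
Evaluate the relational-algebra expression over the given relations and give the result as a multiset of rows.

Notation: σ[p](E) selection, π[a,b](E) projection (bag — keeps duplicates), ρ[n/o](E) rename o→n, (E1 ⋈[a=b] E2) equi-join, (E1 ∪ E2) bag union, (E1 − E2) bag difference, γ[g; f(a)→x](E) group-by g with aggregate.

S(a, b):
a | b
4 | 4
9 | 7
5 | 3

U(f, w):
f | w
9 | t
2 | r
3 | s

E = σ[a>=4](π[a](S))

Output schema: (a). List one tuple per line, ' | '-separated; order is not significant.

Row counts bottom-up:
  S → 3
  π[a](S) → 3
  σ[a>=4](π[a](S)) → 3

== RESULT ==
a
4
5
9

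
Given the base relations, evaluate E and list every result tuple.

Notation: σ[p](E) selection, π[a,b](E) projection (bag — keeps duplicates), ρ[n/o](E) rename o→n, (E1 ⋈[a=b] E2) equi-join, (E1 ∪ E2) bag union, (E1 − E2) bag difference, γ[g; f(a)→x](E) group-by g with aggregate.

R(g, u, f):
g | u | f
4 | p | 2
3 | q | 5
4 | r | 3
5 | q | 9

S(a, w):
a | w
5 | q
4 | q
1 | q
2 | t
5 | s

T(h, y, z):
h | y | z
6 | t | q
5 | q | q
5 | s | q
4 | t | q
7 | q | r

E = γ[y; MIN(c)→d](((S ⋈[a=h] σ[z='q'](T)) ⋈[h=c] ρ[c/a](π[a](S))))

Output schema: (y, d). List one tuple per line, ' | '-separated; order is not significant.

Subexpression sizes:
  S → 5
  T → 5
  σ[z='q'](T) → 4
  (S ⋈[a=h] σ[z='q'](T)) → 5
  S → 5
  π[a](S) → 5
  ρ[c/a](π[a](S)) → 5
  ((S ⋈[a=h] σ[z='q'](T)) ⋈[h=c] ρ[c/a](π[a](S))) → 9
  γ[y; MIN(c)→d](((S ⋈[a=h] σ[z='q'](T)) ⋈[h=c] ρ[c/a](π[a](S)))) → 3

== RESULT ==
y | d
q | 5
s | 5
t | 4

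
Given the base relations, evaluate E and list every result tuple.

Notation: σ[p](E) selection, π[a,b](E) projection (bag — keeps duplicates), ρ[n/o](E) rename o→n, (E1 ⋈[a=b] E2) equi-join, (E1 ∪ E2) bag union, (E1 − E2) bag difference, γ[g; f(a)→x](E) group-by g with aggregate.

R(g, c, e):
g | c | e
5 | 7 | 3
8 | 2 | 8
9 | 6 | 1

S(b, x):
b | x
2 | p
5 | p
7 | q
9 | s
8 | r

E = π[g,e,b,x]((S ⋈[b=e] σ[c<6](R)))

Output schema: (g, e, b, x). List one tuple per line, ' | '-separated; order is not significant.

Row counts bottom-up:
  S → 5
  R → 3
  σ[c<6](R) → 1
  (S ⋈[b=e] σ[c<6](R)) → 1
  π[g,e,b,x]((S ⋈[b=e] σ[c<6](R))) → 1

== RESULT ==
g | e | b | x
8 | 8 | 8 | r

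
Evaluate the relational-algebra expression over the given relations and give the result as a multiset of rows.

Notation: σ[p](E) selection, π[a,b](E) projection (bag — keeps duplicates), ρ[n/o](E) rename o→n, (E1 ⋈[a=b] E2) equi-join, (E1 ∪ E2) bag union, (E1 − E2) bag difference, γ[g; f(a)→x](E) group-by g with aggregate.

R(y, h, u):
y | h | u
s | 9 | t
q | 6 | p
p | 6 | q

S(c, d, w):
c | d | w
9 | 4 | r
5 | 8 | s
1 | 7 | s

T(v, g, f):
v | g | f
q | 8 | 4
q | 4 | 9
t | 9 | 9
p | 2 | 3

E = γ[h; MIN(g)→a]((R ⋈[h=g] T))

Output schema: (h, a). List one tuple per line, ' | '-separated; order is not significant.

Per-node cardinality:
  R → 3
  T → 4
  (R ⋈[h=g] T) → 1
  γ[h; MIN(g)→a]((R ⋈[h=g] T)) → 1

== RESULT ==
h | a
9 | 9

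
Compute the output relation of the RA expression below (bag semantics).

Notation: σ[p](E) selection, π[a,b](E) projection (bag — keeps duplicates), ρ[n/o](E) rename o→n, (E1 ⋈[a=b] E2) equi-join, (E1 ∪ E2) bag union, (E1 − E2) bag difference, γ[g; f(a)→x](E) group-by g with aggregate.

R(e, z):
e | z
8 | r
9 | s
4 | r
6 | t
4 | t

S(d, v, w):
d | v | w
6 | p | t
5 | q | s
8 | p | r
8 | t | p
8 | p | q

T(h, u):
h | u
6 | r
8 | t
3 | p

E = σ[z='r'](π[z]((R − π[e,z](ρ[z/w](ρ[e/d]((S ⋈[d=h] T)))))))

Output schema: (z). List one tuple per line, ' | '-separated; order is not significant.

Row counts bottom-up:
  R → 5
  S → 5
  T → 3
  (S ⋈[d=h] T) → 4
  ρ[e/d]((S ⋈[d=h] T)) → 4
  ρ[z/w](ρ[e/d]((S ⋈[d=h] T))) → 4
  π[e,z](ρ[z/w](ρ[e/d]((S ⋈[d=h] T)))) → 4
  (R − π[e,z](ρ[z/w](ρ[e/d]((S ⋈[d=h] T))))) → 3
  π[z]((R − π[e,z](ρ[z/w](ρ[e/d]((S ⋈[d=h] T)))))) → 3
  σ[z='r'](π[z]((R − π[e,z](ρ[z/w](ρ[e/d]((S ⋈[d=h] T))))))) → 1

== RESULT ==
z
r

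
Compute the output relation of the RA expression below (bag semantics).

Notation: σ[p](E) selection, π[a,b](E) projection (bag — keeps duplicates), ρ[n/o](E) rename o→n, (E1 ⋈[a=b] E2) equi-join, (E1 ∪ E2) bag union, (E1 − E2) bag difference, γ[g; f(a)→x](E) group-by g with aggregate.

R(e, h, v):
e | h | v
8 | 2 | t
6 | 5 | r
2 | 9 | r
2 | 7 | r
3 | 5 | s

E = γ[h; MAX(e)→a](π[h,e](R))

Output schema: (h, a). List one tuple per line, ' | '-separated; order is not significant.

Per-node cardinality:
  R → 5
  π[h,e](R) → 5
  γ[h; MAX(e)→a](π[h,e](R)) → 4

== RESULT ==
h | a
2 | 8
5 | 6
7 | 2
9 | 2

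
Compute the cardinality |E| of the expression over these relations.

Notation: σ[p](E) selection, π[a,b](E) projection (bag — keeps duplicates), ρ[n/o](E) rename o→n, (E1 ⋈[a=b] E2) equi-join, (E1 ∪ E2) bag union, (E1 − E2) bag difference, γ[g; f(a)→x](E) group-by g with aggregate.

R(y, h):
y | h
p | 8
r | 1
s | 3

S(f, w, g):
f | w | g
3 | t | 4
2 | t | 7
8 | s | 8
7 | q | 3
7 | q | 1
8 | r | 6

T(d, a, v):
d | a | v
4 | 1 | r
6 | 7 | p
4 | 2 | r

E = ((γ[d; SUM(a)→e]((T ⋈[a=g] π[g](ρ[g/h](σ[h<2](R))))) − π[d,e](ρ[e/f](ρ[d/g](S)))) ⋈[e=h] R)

Per-node cardinality:
  T → 3
  R → 3
  σ[h<2](R) → 1
  ρ[g/h](σ[h<2](R)) → 1
  π[g](ρ[g/h](σ[h<2](R))) → 1
  (T ⋈[a=g] π[g](ρ[g/h](σ[h<2](R)))) → 1
  γ[d; SUM(a)→e]((T ⋈[a=g] π[g](ρ[g/h](σ[h<2](R))))) → 1
  S → 6
  ρ[d/g](S) → 6
  ρ[e/f](ρ[d/g](S)) → 6
  π[d,e](ρ[e/f](ρ[d/g](S))) → 6
  (γ[d; SUM(a)→e]((T ⋈[a=g] π[g](ρ[g/h](σ[h<2](R))))) − π[d,e](ρ[e/f](ρ[d/g](S)))) → 1
  R → 3
  ((γ[d; SUM(a)→e]((T ⋈[a=g] π[g](ρ[g/h](σ[h<2](R))))) − π[d,e](ρ[e/f](ρ[d/g](S)))) ⋈[e=h] R) → 1

|E| = 1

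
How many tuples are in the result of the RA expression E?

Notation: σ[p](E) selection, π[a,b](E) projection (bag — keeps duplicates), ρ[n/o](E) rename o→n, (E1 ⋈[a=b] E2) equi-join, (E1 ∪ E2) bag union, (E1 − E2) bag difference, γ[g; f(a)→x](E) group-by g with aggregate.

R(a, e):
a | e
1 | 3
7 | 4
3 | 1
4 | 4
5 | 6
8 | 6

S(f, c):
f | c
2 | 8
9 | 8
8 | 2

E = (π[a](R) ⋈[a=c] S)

Stepwise |·|:
  R → 6
  π[a](R) → 6
  S → 3
  (π[a](R) ⋈[a=c] S) → 2

|E| = 2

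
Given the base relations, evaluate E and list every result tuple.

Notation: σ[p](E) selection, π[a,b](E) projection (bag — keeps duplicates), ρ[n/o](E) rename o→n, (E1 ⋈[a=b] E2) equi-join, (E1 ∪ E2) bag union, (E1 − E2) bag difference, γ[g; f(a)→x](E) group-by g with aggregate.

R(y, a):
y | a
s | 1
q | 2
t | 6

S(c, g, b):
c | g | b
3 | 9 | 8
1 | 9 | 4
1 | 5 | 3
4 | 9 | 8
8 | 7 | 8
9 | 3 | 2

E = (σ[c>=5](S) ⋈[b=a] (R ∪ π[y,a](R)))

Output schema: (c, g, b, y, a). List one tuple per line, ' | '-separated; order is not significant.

Subexpression sizes:
  S → 6
  σ[c>=5](S) → 2
  R → 3
  R → 3
  π[y,a](R) → 3
  (R ∪ π[y,a](R)) → 6
  (σ[c>=5](S) ⋈[b=a] (R ∪ π[y,a](R))) → 2

== RESULT ==
c | g | b | y | a
9 | 3 | 2 | q | 2
9 | 3 | 2 | q | 2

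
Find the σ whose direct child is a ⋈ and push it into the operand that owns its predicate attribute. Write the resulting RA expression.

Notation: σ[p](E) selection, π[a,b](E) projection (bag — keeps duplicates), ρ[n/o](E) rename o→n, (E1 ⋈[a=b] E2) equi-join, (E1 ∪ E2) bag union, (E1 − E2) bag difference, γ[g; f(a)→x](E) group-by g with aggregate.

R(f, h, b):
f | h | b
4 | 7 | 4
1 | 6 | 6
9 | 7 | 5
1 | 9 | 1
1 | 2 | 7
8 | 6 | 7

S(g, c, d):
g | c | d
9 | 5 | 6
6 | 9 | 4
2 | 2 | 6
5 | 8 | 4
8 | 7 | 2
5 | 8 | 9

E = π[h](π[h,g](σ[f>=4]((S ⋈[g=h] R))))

σ filters on f, owned by the right side.
E' = π[h](π[h,g]((S ⋈[g=h] σ[f>=4](R))))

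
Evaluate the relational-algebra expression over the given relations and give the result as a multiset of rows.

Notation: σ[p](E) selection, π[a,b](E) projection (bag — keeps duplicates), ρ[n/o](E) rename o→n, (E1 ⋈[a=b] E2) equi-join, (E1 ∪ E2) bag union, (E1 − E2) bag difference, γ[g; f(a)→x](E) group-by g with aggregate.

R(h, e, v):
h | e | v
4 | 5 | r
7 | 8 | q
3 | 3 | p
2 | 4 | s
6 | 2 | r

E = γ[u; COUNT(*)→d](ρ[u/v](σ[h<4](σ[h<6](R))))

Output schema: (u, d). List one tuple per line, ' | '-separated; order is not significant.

Per-node cardinality:
  R → 5
  σ[h<6](R) → 3
  σ[h<4](σ[h<6](R)) → 2
  ρ[u/v](σ[h<4](σ[h<6](R))) → 2
  γ[u; COUNT(*)→d](ρ[u/v](σ[h<4](σ[h<6](R)))) → 2

== RESULT ==
u | d
p | 1
s | 1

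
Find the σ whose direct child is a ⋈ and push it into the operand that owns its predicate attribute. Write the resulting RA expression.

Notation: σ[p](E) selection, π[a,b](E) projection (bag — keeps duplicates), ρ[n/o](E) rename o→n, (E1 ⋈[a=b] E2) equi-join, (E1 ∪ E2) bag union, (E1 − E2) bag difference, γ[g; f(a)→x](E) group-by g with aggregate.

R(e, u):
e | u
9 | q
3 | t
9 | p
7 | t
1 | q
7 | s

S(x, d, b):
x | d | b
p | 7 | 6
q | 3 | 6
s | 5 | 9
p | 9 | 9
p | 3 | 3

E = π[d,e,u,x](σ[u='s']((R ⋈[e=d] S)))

σ filters on u, owned by the left side.
E' = π[d,e,u,x]((σ[u='s'](R) ⋈[e=d] S))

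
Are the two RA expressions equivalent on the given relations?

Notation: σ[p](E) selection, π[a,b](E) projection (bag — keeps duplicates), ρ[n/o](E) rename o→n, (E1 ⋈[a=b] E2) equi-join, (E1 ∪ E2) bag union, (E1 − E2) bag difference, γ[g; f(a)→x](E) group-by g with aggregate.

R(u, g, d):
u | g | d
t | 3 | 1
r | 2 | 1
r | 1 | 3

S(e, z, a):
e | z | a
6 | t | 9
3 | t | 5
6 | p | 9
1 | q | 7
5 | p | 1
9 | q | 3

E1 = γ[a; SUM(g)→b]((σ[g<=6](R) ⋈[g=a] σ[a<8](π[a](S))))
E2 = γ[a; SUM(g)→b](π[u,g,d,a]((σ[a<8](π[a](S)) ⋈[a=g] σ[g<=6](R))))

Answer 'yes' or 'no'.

E1 row counts bottom-up:
  R → 3
  σ[g<=6](R) → 3
  S → 6
  π[a](S) → 6
  σ[a<8](π[a](S)) → 4
  (σ[g<=6](R) ⋈[g=a] σ[a<8](π[a](S))) → 2
  γ[a; SUM(g)→b]((σ[g<=6](R) ⋈[g=a] σ[a<8](π[a](S)))) → 2
E2 row counts bottom-up:
  S → 6
  π[a](S) → 6
  σ[a<8](π[a](S)) → 4
  R → 3
  σ[g<=6](R) → 3
  (σ[a<8](π[a](S)) ⋈[a=g] σ[g<=6](R)) → 2
  π[u,g,d,a]((σ[a<8](π[a](S)) ⋈[a=g] σ[g<=6](R))) → 2
  γ[a; SUM(g)→b](π[u,g,d,a]((σ[a<8](π[a](S)) ⋈[a=g] σ[g<=6](R)))) → 2

E1 and E2 produce the same multiset:
a | b
1 | 1
3 | 3

yes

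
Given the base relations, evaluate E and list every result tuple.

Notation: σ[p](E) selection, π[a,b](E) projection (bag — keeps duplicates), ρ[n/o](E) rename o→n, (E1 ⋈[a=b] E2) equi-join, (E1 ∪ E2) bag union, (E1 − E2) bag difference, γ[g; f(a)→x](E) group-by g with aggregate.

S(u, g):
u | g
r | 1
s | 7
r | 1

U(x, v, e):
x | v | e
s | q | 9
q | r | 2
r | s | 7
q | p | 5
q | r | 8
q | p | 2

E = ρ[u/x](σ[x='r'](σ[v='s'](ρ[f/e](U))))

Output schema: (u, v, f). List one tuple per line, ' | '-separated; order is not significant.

Subexpression sizes:
  U → 6
  ρ[f/e](U) → 6
  σ[v='s'](ρ[f/e](U)) → 1
  σ[x='r'](σ[v='s'](ρ[f/e](U))) → 1
  ρ[u/x](σ[x='r'](σ[v='s'](ρ[f/e](U)))) → 1

== RESULT ==
u | v | f
r | s | 7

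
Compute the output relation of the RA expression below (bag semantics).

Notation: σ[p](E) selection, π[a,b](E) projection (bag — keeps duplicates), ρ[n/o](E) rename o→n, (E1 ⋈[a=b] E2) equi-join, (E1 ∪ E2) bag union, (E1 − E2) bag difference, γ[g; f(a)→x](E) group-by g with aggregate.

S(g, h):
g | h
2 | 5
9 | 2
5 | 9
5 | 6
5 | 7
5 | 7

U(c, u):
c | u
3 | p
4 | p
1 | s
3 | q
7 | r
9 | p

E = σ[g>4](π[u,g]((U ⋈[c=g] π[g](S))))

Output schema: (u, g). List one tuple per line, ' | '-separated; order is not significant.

Subexpression sizes:
  U → 6
  S → 6
  π[g](S) → 6
  (U ⋈[c=g] π[g](S)) → 1
  π[u,g]((U ⋈[c=g] π[g](S))) → 1
  σ[g>4](π[u,g]((U ⋈[c=g] π[g](S)))) → 1

== RESULT ==
u | g
p | 9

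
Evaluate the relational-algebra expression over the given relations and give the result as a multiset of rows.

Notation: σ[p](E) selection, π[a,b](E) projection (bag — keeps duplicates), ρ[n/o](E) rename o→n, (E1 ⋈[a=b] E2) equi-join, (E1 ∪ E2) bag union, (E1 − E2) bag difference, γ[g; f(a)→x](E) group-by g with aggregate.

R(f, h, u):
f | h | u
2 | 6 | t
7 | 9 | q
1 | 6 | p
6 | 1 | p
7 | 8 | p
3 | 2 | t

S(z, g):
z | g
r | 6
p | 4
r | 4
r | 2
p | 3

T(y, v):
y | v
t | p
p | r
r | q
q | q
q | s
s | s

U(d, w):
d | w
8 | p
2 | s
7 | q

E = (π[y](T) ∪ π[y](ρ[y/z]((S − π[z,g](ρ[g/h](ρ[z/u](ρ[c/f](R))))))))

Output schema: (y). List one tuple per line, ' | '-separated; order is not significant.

Stepwise |·|:
  T → 6
  π[y](T) → 6
  S → 5
  R → 6
  ρ[c/f](R) → 6
  ρ[z/u](ρ[c/f](R)) → 6
  ρ[g/h](ρ[z/u](ρ[c/f](R))) → 6
  π[z,g](ρ[g/h](ρ[z/u](ρ[c/f](R)))) → 6
  (S − π[z,g](ρ[g/h](ρ[z/u](ρ[c/f](R))))) → 5
  ρ[y/z]((S − π[z,g](ρ[g/h](ρ[z/u](ρ[c/f](R)))))) → 5
  π[y](ρ[y/z]((S − π[z,g](ρ[g/h](ρ[z/u](ρ[c/f](R))))))) → 5
  (π[y](T) ∪ π[y](ρ[y/z]((S − π[z,g](ρ[g/h](ρ[z/u](ρ[c/f](R)))))))) → 11

== RESULT ==
y
p
p
p
q
q
r
r
r
r
s
t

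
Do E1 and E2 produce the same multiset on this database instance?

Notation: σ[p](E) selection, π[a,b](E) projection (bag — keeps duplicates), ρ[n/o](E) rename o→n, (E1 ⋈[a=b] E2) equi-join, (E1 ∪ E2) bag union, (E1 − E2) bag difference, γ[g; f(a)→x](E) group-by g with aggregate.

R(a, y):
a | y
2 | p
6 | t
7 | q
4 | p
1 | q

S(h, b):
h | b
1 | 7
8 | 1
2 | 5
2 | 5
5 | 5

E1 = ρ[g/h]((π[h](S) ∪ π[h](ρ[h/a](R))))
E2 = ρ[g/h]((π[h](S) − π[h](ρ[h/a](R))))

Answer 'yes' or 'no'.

E1 subexpression sizes:
  S → 5
  π[h](S) → 5
  R → 5
  ρ[h/a](R) → 5
  π[h](ρ[h/a](R)) → 5
  (π[h](S) ∪ π[h](ρ[h/a](R))) → 10
  ρ[g/h]((π[h](S) ∪ π[h](ρ[h/a](R)))) → 10
E2 subexpression sizes:
  S → 5
  π[h](S) → 5
  R → 5
  ρ[h/a](R) → 5
  π[h](ρ[h/a](R)) → 5
  (π[h](S) − π[h](ρ[h/a](R))) → 3
  ρ[g/h]((π[h](S) − π[h](ρ[h/a](R)))) → 3

E1 result:
g
1
1
2
2
2
4
5
6
7
8
E2 result:
g
2
5
8
Witness: (6,) appears 1× in E1 but 0× in E2.

no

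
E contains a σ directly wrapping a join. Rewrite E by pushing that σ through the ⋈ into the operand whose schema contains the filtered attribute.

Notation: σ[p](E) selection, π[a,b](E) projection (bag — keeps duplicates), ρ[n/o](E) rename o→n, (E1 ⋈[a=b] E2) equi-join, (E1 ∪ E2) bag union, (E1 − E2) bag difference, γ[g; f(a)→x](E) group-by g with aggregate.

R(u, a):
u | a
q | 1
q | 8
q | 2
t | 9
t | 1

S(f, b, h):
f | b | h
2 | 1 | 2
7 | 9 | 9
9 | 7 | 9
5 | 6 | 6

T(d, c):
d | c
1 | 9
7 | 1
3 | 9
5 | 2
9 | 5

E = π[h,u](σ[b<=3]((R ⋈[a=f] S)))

σ filters on b, owned by the right side.
E' = π[h,u]((R ⋈[a=f] σ[b<=3](S)))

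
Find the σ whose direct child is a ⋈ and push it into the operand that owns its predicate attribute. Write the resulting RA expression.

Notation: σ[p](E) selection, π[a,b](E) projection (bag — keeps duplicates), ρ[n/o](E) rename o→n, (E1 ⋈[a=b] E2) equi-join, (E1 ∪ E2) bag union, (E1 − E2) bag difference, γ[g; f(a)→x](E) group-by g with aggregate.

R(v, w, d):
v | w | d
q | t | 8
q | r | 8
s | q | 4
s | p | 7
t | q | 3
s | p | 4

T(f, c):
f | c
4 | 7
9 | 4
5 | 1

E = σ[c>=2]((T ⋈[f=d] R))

σ filters on c, owned by the left side.
E' = (σ[c>=2](T) ⋈[f=d] R)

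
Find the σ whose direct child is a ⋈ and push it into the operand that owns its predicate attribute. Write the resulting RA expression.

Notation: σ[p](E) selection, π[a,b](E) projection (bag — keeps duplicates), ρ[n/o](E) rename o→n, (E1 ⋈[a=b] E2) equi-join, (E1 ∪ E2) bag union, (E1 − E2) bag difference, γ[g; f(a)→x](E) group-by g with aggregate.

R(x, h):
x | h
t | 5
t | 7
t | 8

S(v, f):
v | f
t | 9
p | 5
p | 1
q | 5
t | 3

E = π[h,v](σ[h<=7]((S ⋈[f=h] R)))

σ filters on h, owned by the right side.
E' = π[h,v]((S ⋈[f=h] σ[h<=7](R)))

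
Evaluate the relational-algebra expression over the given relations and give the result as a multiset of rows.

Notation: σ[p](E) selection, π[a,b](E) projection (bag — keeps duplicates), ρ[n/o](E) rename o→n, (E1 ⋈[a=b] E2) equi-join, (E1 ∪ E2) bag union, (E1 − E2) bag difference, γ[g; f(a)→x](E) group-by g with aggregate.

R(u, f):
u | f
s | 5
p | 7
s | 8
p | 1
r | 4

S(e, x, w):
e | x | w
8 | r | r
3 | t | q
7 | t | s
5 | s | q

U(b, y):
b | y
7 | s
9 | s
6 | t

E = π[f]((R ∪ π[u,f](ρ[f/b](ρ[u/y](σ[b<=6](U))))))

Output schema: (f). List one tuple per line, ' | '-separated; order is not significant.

Stepwise |·|:
  R → 5
  U → 3
  σ[b<=6](U) → 1
  ρ[u/y](σ[b<=6](U)) → 1
  ρ[f/b](ρ[u/y](σ[b<=6](U))) → 1
  π[u,f](ρ[f/b](ρ[u/y](σ[b<=6](U)))) → 1
  (R ∪ π[u,f](ρ[f/b](ρ[u/y](σ[b<=6](U))))) → 6
  π[f]((R ∪ π[u,f](ρ[f/b](ρ[u/y](σ[b<=6](U)))))) → 6

== RESULT ==
f
1
4
5
6
7
8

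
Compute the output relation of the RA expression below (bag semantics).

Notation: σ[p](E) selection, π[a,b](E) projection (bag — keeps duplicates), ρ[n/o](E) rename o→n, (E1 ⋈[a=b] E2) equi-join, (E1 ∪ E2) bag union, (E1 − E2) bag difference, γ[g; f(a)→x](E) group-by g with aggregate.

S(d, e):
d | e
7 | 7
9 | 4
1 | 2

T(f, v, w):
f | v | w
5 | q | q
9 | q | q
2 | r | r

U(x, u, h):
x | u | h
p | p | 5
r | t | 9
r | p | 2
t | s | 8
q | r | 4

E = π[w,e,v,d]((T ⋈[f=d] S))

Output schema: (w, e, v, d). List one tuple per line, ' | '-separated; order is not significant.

Row counts bottom-up:
  T → 3
  S → 3
  (T ⋈[f=d] S) → 1
  π[w,e,v,d]((T ⋈[f=d] S)) → 1

== RESULT ==
w | e | v | d
q | 4 | q | 9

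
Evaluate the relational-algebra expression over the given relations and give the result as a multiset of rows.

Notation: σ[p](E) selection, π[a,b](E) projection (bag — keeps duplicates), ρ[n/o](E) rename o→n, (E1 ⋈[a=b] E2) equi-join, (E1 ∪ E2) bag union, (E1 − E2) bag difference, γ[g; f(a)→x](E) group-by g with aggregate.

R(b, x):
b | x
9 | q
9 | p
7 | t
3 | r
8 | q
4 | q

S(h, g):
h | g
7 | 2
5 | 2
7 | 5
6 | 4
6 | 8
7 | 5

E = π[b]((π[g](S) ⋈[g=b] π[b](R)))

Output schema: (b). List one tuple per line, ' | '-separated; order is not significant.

Stepwise |·|:
  S → 6
  π[g](S) → 6
  R → 6
  π[b](R) → 6
  (π[g](S) ⋈[g=b] π[b](R)) → 2
  π[b]((π[g](S) ⋈[g=b] π[b](R))) → 2

== RESULT ==
b
4
8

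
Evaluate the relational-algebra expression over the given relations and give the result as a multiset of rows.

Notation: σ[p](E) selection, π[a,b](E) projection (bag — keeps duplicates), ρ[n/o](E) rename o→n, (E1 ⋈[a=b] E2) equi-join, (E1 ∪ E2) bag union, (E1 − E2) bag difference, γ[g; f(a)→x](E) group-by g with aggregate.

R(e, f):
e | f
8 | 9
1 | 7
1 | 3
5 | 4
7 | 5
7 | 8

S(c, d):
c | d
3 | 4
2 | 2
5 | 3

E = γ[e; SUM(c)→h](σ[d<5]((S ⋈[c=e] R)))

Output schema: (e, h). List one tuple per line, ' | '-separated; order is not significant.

Per-node cardinality:
  S → 3
  R → 6
  (S ⋈[c=e] R) → 1
  σ[d<5]((S ⋈[c=e] R)) → 1
  γ[e; SUM(c)→h](σ[d<5]((S ⋈[c=e] R))) → 1

== RESULT ==
e | h
5 | 5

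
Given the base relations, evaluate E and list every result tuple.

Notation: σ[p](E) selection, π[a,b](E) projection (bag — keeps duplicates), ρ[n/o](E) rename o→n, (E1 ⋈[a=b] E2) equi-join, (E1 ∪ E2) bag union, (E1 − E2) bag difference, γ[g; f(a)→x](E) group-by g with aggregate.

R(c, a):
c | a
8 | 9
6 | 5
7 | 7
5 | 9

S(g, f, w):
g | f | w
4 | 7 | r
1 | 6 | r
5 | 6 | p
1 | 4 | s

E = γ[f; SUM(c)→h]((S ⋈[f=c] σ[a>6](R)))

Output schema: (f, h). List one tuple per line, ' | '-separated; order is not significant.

Subexpression sizes:
  S → 4
  R → 4
  σ[a>6](R) → 3
  (S ⋈[f=c] σ[a>6](R)) → 1
  γ[f; SUM(c)→h]((S ⋈[f=c] σ[a>6](R))) → 1

== RESULT ==
f | h
7 | 7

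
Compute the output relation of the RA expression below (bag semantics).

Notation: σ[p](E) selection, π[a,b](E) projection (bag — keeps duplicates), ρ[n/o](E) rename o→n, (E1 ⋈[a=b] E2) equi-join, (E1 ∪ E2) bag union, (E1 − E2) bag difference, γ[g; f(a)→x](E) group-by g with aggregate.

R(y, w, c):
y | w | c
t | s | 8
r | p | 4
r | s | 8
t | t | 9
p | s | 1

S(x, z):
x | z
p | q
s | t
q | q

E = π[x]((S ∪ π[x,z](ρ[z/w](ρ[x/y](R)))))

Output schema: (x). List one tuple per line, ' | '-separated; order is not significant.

Per-node cardinality:
  S → 3
  R → 5
  ρ[x/y](R) → 5
  ρ[z/w](ρ[x/y](R)) → 5
  π[x,z](ρ[z/w](ρ[x/y](R))) → 5
  (S ∪ π[x,z](ρ[z/w](ρ[x/y](R)))) → 8
  π[x]((S ∪ π[x,z](ρ[z/w](ρ[x/y](R))))) → 8

== RESULT ==
x
p
p
q
r
r
s
t
t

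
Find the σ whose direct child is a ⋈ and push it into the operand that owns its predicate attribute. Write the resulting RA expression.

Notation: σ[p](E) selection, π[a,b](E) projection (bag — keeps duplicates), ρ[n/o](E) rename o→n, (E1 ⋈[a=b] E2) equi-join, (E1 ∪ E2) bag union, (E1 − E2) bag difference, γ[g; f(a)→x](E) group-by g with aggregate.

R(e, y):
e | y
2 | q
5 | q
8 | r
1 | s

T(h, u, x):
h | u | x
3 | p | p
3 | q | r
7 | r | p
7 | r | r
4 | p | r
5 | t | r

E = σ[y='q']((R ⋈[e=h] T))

σ filters on y, owned by the left side.
E' = (σ[y='q'](R) ⋈[e=h] T)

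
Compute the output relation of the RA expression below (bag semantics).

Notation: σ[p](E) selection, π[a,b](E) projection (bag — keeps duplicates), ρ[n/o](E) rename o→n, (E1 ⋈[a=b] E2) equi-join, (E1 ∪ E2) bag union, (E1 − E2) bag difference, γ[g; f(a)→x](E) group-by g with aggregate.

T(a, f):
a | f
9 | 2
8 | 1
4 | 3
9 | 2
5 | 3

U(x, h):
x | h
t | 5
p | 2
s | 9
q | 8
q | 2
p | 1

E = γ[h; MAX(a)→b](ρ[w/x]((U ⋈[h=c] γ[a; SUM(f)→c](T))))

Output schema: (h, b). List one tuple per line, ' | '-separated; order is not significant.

Per-node cardinality:
  U → 6
  T → 5
  γ[a; SUM(f)→c](T) → 4
  (U ⋈[h=c] γ[a; SUM(f)→c](T)) → 1
  ρ[w/x]((U ⋈[h=c] γ[a; SUM(f)→c](T))) → 1
  γ[h; MAX(a)→b](ρ[w/x]((U ⋈[h=c] γ[a; SUM(f)→c](T)))) → 1

== RESULT ==
h | b
1 | 8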